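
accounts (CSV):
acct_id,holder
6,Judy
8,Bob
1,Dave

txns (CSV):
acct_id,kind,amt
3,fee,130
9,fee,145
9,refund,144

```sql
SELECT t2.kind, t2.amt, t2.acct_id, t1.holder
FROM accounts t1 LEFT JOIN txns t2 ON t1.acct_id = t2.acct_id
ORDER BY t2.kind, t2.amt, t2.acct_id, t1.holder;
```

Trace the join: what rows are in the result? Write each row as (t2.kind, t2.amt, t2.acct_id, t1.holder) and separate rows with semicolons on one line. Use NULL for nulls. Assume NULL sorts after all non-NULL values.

(NULL, NULL, NULL, Bob); (NULL, NULL, NULL, Dave); (NULL, NULL, NULL, Judy)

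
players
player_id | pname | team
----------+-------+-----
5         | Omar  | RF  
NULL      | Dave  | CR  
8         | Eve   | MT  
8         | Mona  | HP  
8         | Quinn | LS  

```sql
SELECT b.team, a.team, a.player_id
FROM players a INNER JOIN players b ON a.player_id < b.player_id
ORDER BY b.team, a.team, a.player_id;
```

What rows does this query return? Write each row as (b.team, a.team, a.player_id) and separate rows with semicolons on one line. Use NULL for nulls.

(HP, RF, 5); (LS, RF, 5); (MT, RF, 5)

INNER JOIN keeps only pairs where the ON condition holds.
Matching on a.player_id < b.player_id. A NULL in a compared column never satisfies the condition.
- a row (player_id=5): matches 3 b row(s) → 3 output row(s).
- a row (player_id=NULL): no match → dropped.
- a row (player_id=8): no match → dropped.
- a row (player_id=8): no match → dropped.
- a row (player_id=8): no match → dropped.
After projecting and ordering:
b.team | a.team | a.player_id
HP | RF | 5
LS | RF | 5
MT | RF | 5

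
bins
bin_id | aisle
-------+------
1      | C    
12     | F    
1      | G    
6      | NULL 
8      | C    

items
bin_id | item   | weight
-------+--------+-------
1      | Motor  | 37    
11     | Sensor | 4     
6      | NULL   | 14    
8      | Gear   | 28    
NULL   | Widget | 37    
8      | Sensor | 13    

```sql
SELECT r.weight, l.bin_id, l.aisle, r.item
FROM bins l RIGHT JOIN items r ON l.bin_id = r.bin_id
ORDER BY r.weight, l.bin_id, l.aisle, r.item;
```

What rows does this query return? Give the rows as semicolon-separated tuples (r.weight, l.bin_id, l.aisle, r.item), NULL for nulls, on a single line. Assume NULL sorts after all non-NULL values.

(4, NULL, NULL, Sensor); (13, 8, C, Sensor); (14, 6, NULL, NULL); (28, 8, C, Gear); (37, 1, C, Motor); (37, 1, G, Motor); (37, NULL, NULL, Widget)

RIGHT JOIN keeps every row from `items`; unmatched rows get NULL for `bins`'s columns.
Matching on l.bin_id = r.bin_id. A NULL in a compared column never satisfies the condition.
Matched pairs: 5; unmatched r rows kept: 2.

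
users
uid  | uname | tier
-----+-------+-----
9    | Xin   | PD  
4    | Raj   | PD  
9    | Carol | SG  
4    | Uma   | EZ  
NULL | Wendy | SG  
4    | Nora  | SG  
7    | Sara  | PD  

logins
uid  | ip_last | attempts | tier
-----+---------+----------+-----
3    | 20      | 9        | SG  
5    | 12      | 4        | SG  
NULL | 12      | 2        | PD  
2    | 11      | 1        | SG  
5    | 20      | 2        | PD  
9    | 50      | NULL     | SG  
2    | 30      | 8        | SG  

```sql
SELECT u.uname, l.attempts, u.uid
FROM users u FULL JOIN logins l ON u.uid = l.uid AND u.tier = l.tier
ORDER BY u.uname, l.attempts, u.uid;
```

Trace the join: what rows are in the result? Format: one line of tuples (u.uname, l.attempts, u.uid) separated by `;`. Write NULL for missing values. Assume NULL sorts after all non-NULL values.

FULL OUTER JOIN keeps every row from both sides; unmatched rows get NULL for the other side's columns.
Matching on u.uid = l.uid AND u.tier = l.tier. A NULL in a compared column never satisfies the condition.
- u (uid=9, tier=PD) has no partner → padded with NULL.
- u (uid=4, tier=PD) has no partner → padded with NULL.
- u (uid=9, tier=SG) pairs with 1 row(s) of l.
- u (uid=4, tier=EZ) has no partner → padded with NULL.
- u (uid=NULL, tier=SG) has no partner → padded with NULL.
- u (uid=4, tier=SG) has no partner → padded with NULL.
- u (uid=7, tier=PD) has no partner → padded with NULL.
- 6 l row(s) had no u match → kept, u columns NULL.

(Carol, NULL, 9); (Nora, NULL, 4); (Raj, NULL, 4); (Sara, NULL, 7); (Uma, NULL, 4); (Wendy, NULL, NULL); (Xin, NULL, 9); (NULL, 1, NULL); (NULL, 2, NULL); (NULL, 2, NULL); (NULL, 4, NULL); (NULL, 8, NULL); (NULL, 9, NULL)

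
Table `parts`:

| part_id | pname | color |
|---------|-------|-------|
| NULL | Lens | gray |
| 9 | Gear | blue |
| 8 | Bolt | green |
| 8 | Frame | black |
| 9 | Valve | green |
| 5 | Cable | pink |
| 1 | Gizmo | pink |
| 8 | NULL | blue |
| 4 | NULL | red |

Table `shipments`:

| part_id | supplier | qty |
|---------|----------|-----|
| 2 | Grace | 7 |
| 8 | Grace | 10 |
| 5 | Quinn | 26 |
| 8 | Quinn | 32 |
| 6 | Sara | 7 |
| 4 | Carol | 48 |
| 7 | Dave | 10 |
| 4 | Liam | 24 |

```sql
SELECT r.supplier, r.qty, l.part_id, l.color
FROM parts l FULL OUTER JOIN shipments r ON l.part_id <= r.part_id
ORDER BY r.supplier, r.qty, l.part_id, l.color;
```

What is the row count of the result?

FULL OUTER JOIN keeps every row from both sides; unmatched rows get NULL for the other side's columns.
Matching on l.part_id <= r.part_id. A NULL in a compared column never satisfies the condition.
- l row (part_id=NULL): no match → kept, r columns NULL.
- l row (part_id=9): no match → kept, r columns NULL.
- l row (part_id=8): matches 2 r row(s) → 2 output row(s).
- l row (part_id=8): matches 2 r row(s) → 2 output row(s).
- l row (part_id=9): no match → kept, r columns NULL.
- l row (part_id=5): matches 5 r row(s) → 5 output row(s).
- l row (part_id=1): matches 8 r row(s) → 8 output row(s).
- l row (part_id=8): matches 2 r row(s) → 2 output row(s).
- l row (part_id=4): matches 7 r row(s) → 7 output row(s).
Total: 26 matched + 3 padded = 29 rows.

29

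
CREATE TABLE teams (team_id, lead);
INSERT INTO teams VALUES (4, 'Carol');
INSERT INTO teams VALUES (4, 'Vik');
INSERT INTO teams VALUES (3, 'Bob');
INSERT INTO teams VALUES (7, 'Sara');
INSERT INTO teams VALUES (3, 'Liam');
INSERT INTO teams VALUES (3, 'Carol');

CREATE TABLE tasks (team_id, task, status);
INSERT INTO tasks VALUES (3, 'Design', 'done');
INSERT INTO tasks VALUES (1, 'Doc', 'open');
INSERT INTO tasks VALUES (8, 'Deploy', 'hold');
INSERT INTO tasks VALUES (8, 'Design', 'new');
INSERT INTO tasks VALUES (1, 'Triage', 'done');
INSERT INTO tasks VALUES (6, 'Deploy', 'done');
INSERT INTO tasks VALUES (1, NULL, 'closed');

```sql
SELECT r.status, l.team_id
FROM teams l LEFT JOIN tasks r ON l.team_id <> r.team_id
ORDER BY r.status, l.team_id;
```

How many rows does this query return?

39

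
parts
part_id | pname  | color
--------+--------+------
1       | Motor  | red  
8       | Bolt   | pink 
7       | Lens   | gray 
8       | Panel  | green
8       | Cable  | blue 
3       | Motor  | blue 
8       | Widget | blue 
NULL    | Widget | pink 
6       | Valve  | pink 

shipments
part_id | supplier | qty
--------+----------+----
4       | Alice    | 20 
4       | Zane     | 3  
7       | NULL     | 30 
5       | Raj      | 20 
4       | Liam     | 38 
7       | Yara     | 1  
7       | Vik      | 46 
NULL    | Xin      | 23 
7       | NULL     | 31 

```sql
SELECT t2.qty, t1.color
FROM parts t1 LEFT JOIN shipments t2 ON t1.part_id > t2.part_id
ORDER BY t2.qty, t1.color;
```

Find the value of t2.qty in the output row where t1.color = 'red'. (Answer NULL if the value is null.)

NULL

LEFT JOIN keeps every row from `parts`; unmatched rows get NULL for `shipments`'s columns.
Matching on t1.part_id > t2.part_id. A NULL in a compared column never satisfies the condition.
Matched pairs: 40; unmatched t1 rows kept: 3.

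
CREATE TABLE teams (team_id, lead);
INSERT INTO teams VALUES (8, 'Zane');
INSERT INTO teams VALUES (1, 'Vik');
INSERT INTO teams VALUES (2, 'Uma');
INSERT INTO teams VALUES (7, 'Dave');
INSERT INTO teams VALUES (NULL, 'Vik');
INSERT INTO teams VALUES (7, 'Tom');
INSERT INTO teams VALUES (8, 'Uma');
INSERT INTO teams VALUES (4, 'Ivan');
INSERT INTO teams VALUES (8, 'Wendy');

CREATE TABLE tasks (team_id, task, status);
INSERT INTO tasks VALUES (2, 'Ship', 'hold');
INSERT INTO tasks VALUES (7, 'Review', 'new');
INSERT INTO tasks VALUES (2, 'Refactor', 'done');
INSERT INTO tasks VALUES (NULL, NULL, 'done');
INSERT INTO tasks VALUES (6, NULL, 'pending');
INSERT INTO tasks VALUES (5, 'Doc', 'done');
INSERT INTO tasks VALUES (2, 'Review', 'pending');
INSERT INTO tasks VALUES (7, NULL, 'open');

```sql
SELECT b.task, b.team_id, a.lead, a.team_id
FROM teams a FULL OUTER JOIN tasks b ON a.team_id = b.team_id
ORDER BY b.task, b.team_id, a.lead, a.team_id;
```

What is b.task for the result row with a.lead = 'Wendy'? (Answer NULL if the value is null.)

NULL

FULL OUTER JOIN keeps every row from both sides; unmatched rows get NULL for the other side's columns.
Matching on a.team_id = b.team_id. A NULL in a compared column never satisfies the condition.
- a row (team_id=8): no match → kept, b columns NULL.
- a row (team_id=1): no match → kept, b columns NULL.
- a row (team_id=2): matches 3 b row(s) → 3 output row(s).
- a row (team_id=7): matches 2 b row(s) → 2 output row(s).
- a row (team_id=NULL): no match → kept, b columns NULL.
- a row (team_id=7): matches 2 b row(s) → 2 output row(s).
- a row (team_id=8): no match → kept, b columns NULL.
- a row (team_id=4): no match → kept, b columns NULL.
- a row (team_id=8): no match → kept, b columns NULL.
- 3 b row(s) had no a match → kept, a columns NULL.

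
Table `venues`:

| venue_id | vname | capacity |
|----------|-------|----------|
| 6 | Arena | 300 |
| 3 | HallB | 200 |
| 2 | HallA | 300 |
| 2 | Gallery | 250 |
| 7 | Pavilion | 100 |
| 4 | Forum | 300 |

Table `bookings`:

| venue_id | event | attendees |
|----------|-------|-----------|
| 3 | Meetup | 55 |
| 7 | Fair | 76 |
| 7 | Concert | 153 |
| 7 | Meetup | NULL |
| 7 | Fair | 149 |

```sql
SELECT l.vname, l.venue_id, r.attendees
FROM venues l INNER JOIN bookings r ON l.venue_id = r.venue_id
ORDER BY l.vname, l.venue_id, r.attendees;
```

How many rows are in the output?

5

INNER JOIN keeps only pairs where the ON condition holds.
Matching on l.venue_id = r.venue_id.
- l (venue_id=6) has no partner → excluded.
- l (venue_id=3) pairs with 1 row(s) of r.
- l (venue_id=2) has no partner → excluded.
- l (venue_id=2) has no partner → excluded.
- l (venue_id=7) pairs with 4 row(s) of r.
- l (venue_id=4) has no partner → excluded.
Total: 5 rows.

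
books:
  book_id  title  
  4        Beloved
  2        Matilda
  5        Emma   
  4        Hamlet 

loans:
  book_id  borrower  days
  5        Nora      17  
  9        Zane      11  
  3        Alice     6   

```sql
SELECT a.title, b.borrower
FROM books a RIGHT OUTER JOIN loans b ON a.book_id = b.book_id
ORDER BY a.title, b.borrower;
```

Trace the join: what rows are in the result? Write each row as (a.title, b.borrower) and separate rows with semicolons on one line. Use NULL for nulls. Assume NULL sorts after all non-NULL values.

RIGHT JOIN keeps every row from `loans`; unmatched rows get NULL for `books`'s columns.
Matching on a.book_id = b.book_id.
Matched pairs: 1; unmatched b rows kept: 2.

(Emma, Nora); (NULL, Alice); (NULL, Zane)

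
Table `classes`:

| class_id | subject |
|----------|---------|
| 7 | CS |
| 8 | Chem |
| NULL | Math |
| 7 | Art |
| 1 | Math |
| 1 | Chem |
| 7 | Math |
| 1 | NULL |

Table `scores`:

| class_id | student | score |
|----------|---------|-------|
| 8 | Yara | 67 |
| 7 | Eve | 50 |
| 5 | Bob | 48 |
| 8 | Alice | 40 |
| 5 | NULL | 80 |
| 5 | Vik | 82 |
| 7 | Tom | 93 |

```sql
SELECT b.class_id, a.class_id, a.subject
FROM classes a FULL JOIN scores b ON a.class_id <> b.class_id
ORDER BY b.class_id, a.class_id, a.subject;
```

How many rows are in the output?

FULL OUTER JOIN keeps every row from both sides; unmatched rows get NULL for the other side's columns.
Matching on a.class_id <> b.class_id. A NULL in a compared column never satisfies the condition.
Matched pairs: 41; unmatched a rows kept: 1; unmatched b rows kept: 0.
Total: 41 matched + 1 padded = 42 rows.

42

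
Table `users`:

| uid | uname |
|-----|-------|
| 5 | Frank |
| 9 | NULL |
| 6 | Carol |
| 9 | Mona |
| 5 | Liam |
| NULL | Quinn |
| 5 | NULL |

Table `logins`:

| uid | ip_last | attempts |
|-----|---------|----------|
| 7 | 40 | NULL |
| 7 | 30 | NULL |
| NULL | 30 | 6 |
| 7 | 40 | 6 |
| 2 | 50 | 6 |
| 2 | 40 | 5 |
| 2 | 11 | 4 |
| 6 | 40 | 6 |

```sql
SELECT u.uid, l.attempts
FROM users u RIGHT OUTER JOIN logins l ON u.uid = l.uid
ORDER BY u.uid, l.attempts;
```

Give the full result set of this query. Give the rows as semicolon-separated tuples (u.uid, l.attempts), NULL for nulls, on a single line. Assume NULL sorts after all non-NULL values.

RIGHT JOIN keeps every row from `logins`; unmatched rows get NULL for `users`'s columns.
Matching on u.uid = l.uid. A NULL in a compared column never satisfies the condition.
- u (uid=5) has no partner in l.
- u (uid=9) has no partner in l.
- u (uid=6) pairs with 1 row(s) of l.
- u (uid=9) has no partner in l.
- u (uid=5) has no partner in l.
- u (uid=NULL) has no partner in l.
- u (uid=5) has no partner in l.
- 7 l row(s) had no u match → kept, u columns NULL.
After projecting and ordering:
u.uid | l.attempts
6 | 6
NULL | 4
NULL | 5
NULL | 6
NULL | 6
NULL | 6
NULL | NULL
NULL | NULL

(6, 6); (NULL, 4); (NULL, 5); (NULL, 6); (NULL, 6); (NULL, 6); (NULL, NULL); (NULL, NULL)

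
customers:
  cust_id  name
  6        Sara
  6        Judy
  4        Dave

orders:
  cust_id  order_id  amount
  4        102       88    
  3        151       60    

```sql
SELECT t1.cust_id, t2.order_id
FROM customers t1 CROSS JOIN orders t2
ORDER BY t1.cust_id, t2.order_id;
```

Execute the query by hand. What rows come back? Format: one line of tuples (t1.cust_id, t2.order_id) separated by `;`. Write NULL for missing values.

(4, 102); (4, 151); (6, 102); (6, 102); (6, 151); (6, 151)

CROSS JOIN pairs every row of `customers` with every row of `orders`: 3 × 2 = 6 rows.
After projecting and ordering:
t1.cust_id | t2.order_id
4 | 102
4 | 151
6 | 102
6 | 102
6 | 151
6 | 151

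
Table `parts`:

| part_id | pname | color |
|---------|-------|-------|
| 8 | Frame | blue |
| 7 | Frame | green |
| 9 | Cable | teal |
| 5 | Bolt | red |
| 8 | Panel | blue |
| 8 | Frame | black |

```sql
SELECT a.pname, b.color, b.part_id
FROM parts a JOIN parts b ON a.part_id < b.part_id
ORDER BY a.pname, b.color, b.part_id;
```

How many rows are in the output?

12

INNER JOIN keeps only pairs where the ON condition holds.
Matching on a.part_id < b.part_id.
Matched pairs: 12.
Total: 12 rows.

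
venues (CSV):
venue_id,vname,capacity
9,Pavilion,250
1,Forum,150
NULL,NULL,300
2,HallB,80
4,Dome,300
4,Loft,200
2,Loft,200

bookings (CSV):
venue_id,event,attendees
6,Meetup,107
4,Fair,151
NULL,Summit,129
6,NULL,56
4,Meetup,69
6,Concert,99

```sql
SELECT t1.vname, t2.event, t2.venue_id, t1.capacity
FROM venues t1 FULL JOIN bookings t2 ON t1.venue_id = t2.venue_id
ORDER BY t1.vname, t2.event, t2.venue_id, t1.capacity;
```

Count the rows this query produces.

13

FULL OUTER JOIN keeps every row from both sides; unmatched rows get NULL for the other side's columns.
Matching on t1.venue_id = t2.venue_id. A NULL in a compared column never satisfies the condition.
- t1 row (venue_id=9): no match → kept, t2 columns NULL.
- t1 row (venue_id=1): no match → kept, t2 columns NULL.
- t1 row (venue_id=NULL): no match → kept, t2 columns NULL.
- t1 row (venue_id=2): no match → kept, t2 columns NULL.
- t1 row (venue_id=4): matches 2 t2 row(s) → 2 output row(s).
- t1 row (venue_id=4): matches 2 t2 row(s) → 2 output row(s).
- t1 row (venue_id=2): no match → kept, t2 columns NULL.
- 4 t2 row(s) had no t1 match → kept, t1 columns NULL.
Total: 4 matched + 9 padded = 13 rows.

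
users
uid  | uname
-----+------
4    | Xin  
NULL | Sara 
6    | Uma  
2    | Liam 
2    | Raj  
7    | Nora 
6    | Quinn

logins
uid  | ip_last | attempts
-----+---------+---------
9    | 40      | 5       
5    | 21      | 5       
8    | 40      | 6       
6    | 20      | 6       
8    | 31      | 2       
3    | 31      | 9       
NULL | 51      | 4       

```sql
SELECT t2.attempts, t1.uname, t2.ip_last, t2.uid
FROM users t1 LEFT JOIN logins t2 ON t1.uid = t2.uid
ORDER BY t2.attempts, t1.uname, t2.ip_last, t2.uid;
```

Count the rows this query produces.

7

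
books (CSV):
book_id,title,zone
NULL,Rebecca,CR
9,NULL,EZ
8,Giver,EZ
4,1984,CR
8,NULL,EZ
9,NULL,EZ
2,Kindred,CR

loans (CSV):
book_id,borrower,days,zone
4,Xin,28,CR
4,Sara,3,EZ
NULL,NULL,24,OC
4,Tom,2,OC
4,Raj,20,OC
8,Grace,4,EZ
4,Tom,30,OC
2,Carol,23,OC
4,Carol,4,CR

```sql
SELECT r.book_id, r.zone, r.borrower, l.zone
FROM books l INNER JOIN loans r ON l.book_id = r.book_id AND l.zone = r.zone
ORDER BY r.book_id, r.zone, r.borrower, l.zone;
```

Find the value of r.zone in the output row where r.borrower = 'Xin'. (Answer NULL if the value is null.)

CR

INNER JOIN keeps only pairs where the ON condition holds.
Matching on l.book_id = r.book_id AND l.zone = r.zone. A NULL in a compared column never satisfies the condition.
- l[0] book_id=NULL, zone=CR → no match; dropped.
- l[1] book_id=9, zone=EZ → no match; dropped.
- l[2] book_id=8, zone=EZ → 1 match(es) in r → 1 row(s).
- l[3] book_id=4, zone=CR → 2 match(es) in r → 2 row(s).
- l[4] book_id=8, zone=EZ → 1 match(es) in r → 1 row(s).
- l[5] book_id=9, zone=EZ → no match; dropped.
- l[6] book_id=2, zone=CR → no match; dropped.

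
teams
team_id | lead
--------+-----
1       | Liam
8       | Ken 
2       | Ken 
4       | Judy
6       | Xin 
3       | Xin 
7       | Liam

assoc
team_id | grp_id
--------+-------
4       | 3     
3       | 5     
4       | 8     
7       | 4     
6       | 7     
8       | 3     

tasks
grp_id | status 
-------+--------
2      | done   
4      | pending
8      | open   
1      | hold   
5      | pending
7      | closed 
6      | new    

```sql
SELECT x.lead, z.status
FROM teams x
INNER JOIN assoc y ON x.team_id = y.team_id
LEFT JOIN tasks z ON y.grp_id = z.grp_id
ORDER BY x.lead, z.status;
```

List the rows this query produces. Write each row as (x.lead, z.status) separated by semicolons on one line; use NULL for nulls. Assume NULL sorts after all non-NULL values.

Evaluate left to right. First `teams x INNER JOIN assoc y` on team_id: 6 row(s).
Then LEFT JOIN `tasks z` on grp_id: each of those 6 rows is kept; rows whose y.grp_id has no match in z get NULL for z's columns.

(Judy, open); (Judy, NULL); (Ken, NULL); (Liam, pending); (Xin, closed); (Xin, pending)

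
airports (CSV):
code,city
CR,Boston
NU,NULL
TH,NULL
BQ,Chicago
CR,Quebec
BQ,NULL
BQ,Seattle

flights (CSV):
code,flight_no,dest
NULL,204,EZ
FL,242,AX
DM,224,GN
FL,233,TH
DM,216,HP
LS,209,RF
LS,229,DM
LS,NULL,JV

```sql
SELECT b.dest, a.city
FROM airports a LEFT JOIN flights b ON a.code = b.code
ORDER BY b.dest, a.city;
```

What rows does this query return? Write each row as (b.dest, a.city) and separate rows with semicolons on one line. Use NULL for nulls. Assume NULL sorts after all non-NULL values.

LEFT JOIN keeps every row from `airports`; unmatched rows get NULL for `flights`'s columns.
Matching on a.code = b.code. A NULL in a compared column never satisfies the condition.
- a row (code=CR): no match → kept, b columns NULL.
- a row (code=NU): no match → kept, b columns NULL.
- a row (code=TH): no match → kept, b columns NULL.
- a row (code=BQ): no match → kept, b columns NULL.
- a row (code=CR): no match → kept, b columns NULL.
- a row (code=BQ): no match → kept, b columns NULL.
- a row (code=BQ): no match → kept, b columns NULL.
After projecting and ordering:
b.dest | a.city
NULL | Boston
NULL | Chicago
NULL | Quebec
NULL | Seattle
NULL | NULL
NULL | NULL
NULL | NULL

(NULL, Boston); (NULL, Chicago); (NULL, Quebec); (NULL, Seattle); (NULL, NULL); (NULL, NULL); (NULL, NULL)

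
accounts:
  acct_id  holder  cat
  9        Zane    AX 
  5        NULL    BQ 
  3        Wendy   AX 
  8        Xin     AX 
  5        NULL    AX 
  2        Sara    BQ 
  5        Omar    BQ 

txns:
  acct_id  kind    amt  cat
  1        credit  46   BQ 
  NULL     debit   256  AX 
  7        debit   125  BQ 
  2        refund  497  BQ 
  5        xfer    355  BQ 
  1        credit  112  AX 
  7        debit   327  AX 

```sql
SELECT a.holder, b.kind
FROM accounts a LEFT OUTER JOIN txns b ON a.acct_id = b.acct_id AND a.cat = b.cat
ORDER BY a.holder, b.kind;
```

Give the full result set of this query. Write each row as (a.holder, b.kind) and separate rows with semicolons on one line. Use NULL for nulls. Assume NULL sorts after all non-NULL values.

(Omar, xfer); (Sara, refund); (Wendy, NULL); (Xin, NULL); (Zane, NULL); (NULL, xfer); (NULL, NULL)

LEFT JOIN keeps every row from `accounts`; unmatched rows get NULL for `txns`'s columns.
Matching on a.acct_id = b.acct_id AND a.cat = b.cat. A NULL in a compared column never satisfies the condition.
Matched pairs: 3; unmatched a rows kept: 4.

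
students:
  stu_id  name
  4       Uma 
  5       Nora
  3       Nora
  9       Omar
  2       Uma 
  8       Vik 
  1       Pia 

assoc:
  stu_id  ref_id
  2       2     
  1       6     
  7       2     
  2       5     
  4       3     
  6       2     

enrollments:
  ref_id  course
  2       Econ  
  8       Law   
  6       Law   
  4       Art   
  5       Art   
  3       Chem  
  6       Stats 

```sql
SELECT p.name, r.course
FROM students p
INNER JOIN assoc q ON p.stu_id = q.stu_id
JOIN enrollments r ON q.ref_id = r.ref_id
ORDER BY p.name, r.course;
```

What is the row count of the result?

Evaluate left to right. First `students p INNER JOIN assoc q` on stu_id: 4 row(s).
Then INNER JOIN `enrollments r` on ref_id: keep only rows whose q.ref_id appears in r.
Result: 5 row(s).

5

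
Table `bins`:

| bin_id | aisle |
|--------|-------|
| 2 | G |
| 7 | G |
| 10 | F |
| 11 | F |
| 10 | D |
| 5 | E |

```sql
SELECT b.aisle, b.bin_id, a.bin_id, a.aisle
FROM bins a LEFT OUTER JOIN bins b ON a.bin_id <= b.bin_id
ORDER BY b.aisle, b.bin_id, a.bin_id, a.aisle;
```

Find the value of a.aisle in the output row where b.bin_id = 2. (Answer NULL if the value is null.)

G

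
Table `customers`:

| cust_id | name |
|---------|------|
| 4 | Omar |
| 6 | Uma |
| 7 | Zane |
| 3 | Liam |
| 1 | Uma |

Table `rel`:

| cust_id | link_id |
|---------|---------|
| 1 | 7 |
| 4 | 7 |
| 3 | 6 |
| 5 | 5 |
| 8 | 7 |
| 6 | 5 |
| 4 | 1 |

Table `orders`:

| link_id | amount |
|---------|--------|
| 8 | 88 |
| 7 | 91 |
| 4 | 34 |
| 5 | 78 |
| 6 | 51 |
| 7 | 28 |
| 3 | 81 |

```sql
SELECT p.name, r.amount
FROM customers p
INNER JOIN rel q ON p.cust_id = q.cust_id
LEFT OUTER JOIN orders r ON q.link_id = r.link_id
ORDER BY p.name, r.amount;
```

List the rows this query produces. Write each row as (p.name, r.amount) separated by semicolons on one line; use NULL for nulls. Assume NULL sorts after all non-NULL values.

(Liam, 51); (Omar, 28); (Omar, 91); (Omar, NULL); (Uma, 28); (Uma, 78); (Uma, 91)

Evaluate left to right. First `customers p INNER JOIN rel q` on cust_id: 5 row(s).
Then LEFT JOIN `orders r` on link_id: each of those 5 rows is kept; rows whose q.link_id has no match in r get NULL for r's columns.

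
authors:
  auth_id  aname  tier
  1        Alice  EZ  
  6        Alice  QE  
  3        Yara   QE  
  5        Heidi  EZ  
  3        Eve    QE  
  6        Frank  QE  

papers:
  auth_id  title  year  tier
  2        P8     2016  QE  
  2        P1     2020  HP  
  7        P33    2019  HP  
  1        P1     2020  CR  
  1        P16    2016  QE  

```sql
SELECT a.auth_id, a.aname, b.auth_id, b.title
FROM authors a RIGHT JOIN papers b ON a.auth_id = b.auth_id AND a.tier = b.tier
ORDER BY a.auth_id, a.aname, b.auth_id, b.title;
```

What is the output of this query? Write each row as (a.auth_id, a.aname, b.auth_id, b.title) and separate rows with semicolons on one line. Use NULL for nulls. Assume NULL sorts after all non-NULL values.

(NULL, NULL, 1, P1); (NULL, NULL, 1, P16); (NULL, NULL, 2, P1); (NULL, NULL, 2, P8); (NULL, NULL, 7, P33)

RIGHT JOIN keeps every row from `papers`; unmatched rows get NULL for `authors`'s columns.
Matching on a.auth_id = b.auth_id AND a.tier = b.tier.
Matched pairs: 0; unmatched b rows kept: 5.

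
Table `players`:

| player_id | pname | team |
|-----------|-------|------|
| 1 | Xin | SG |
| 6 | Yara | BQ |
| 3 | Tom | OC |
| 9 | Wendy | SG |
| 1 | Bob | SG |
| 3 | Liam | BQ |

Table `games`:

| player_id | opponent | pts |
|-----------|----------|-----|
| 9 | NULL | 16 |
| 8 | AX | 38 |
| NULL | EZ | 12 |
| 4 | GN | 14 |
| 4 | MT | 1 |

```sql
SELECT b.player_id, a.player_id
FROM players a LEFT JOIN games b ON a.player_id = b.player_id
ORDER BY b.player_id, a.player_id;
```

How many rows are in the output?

6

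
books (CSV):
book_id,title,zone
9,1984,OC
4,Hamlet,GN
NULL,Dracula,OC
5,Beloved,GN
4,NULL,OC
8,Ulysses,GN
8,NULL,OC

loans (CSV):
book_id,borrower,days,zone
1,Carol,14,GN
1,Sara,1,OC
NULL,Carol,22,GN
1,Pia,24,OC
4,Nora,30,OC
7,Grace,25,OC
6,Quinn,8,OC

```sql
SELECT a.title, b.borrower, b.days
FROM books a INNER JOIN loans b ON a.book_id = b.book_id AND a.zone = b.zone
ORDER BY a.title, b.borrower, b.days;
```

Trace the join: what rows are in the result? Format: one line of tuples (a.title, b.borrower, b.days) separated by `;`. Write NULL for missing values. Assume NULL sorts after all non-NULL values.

(NULL, Nora, 30)

INNER JOIN keeps only pairs where the ON condition holds.
Matching on a.book_id = b.book_id AND a.zone = b.zone. A NULL in a compared column never satisfies the condition.
- a[0] book_id=9, zone=OC → no match; dropped.
- a[1] book_id=4, zone=GN → no match; dropped.
- a[2] book_id=NULL, zone=OC → no match; dropped.
- a[3] book_id=5, zone=GN → no match; dropped.
- a[4] book_id=4, zone=OC → 1 match(es) in b → 1 row(s).
- a[5] book_id=8, zone=GN → no match; dropped.
- a[6] book_id=8, zone=OC → no match; dropped.
After projecting and ordering:
a.title | b.borrower | b.days
NULL | Nora | 30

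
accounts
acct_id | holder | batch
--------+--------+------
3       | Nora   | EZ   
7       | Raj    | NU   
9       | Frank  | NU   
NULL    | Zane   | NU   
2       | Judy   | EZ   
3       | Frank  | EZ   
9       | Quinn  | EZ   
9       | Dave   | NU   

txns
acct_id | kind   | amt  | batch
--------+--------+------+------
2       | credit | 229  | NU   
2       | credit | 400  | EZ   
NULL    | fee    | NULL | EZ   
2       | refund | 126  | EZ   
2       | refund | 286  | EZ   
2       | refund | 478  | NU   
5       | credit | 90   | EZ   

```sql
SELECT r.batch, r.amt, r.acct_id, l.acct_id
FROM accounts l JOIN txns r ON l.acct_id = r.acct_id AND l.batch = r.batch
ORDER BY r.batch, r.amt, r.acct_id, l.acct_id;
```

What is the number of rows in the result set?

3

INNER JOIN keeps only pairs where the ON condition holds.
Matching on l.acct_id = r.acct_id AND l.batch = r.batch. A NULL in a compared column never satisfies the condition.
Matched pairs: 3.
Total: 3 rows.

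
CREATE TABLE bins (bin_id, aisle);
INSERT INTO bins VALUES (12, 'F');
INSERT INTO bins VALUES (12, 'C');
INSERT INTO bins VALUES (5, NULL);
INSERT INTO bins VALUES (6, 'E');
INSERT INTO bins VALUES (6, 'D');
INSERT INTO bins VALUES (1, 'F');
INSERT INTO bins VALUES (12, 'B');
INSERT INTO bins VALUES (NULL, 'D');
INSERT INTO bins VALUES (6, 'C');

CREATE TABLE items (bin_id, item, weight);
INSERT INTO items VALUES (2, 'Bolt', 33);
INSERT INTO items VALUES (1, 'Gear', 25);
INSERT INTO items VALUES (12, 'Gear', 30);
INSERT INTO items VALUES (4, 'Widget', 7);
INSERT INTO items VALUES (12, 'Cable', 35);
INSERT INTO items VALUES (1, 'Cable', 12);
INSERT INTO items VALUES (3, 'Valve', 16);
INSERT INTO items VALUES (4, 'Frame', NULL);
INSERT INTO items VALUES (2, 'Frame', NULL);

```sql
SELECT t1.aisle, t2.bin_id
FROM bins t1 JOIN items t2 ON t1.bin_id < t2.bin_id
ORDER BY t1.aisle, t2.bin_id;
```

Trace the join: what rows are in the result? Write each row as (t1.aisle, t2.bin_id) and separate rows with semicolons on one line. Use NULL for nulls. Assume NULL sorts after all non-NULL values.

INNER JOIN keeps only pairs where the ON condition holds.
Matching on t1.bin_id < t2.bin_id. A NULL in a compared column never satisfies the condition.
Matched pairs: 15.

(C, 12); (C, 12); (D, 12); (D, 12); (E, 12); (E, 12); (F, 2); (F, 2); (F, 3); (F, 4); (F, 4); (F, 12); (F, 12); (NULL, 12); (NULL, 12)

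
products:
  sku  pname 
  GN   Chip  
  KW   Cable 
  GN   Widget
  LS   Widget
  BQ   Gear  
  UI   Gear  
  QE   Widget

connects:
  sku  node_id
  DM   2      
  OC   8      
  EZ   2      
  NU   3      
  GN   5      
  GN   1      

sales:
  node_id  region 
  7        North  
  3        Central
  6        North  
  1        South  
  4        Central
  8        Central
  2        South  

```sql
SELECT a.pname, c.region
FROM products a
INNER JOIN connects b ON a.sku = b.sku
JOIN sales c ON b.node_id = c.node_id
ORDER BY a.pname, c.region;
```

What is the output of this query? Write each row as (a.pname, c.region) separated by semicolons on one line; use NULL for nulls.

(Chip, South); (Widget, South)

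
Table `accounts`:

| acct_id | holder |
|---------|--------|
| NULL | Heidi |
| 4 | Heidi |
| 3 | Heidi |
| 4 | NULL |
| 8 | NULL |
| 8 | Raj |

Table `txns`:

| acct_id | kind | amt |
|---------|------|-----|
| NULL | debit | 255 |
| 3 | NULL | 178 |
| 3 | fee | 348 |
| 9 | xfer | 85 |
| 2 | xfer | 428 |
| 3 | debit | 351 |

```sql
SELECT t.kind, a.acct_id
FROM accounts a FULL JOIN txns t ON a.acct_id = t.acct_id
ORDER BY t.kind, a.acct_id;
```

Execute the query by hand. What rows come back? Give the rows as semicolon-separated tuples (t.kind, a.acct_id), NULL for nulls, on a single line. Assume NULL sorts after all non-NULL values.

(debit, 3); (debit, NULL); (fee, 3); (xfer, NULL); (xfer, NULL); (NULL, 3); (NULL, 4); (NULL, 4); (NULL, 8); (NULL, 8); (NULL, NULL)

FULL OUTER JOIN keeps every row from both sides; unmatched rows get NULL for the other side's columns.
Matching on a.acct_id = t.acct_id. A NULL in a compared column never satisfies the condition.
- a[0] acct_id=NULL → no match; kept with NULLs on the t side.
- a[1] acct_id=4 → no match; kept with NULLs on the t side.
- a[2] acct_id=3 → 3 match(es) in t → 3 row(s).
- a[3] acct_id=4 → no match; kept with NULLs on the t side.
- a[4] acct_id=8 → no match; kept with NULLs on the t side.
- a[5] acct_id=8 → no match; kept with NULLs on the t side.
- 3 t row(s) had no a match → kept, a columns NULL.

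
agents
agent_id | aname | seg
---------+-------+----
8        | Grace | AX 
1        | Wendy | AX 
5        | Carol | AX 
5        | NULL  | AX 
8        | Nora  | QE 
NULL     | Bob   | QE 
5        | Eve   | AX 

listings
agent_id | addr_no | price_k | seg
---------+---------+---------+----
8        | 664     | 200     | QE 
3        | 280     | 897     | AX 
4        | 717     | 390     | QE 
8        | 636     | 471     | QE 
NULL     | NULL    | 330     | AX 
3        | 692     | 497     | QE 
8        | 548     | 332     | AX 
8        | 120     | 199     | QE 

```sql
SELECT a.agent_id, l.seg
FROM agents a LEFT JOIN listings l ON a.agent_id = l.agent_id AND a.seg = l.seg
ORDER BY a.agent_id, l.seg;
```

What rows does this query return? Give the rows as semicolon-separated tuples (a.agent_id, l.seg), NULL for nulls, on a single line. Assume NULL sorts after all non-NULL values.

(1, NULL); (5, NULL); (5, NULL); (5, NULL); (8, AX); (8, QE); (8, QE); (8, QE); (NULL, NULL)

LEFT JOIN keeps every row from `agents`; unmatched rows get NULL for `listings`'s columns.
Matching on a.agent_id = l.agent_id AND a.seg = l.seg. A NULL in a compared column never satisfies the condition.
- a row (agent_id=8, seg=AX): matches 1 l row(s) → 1 output row(s).
- a row (agent_id=1, seg=AX): no match → kept, l columns NULL.
- a row (agent_id=5, seg=AX): no match → kept, l columns NULL.
- a row (agent_id=5, seg=AX): no match → kept, l columns NULL.
- a row (agent_id=8, seg=QE): matches 3 l row(s) → 3 output row(s).
- a row (agent_id=NULL, seg=QE): no match → kept, l columns NULL.
- a row (agent_id=5, seg=AX): no match → kept, l columns NULL.
After projecting and ordering:
a.agent_id | l.seg
1 | NULL
5 | NULL
5 | NULL
5 | NULL
8 | AX
8 | QE
8 | QE
8 | QE
NULL | NULL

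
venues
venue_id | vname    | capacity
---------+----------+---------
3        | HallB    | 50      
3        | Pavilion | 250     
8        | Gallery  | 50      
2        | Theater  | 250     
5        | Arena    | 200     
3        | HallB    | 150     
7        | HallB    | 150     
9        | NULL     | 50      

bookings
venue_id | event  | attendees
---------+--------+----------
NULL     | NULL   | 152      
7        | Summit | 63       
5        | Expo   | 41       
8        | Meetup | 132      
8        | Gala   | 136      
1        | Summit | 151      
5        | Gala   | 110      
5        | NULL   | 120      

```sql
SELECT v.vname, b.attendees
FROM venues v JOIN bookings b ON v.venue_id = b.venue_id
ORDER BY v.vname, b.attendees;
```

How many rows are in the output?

INNER JOIN keeps only pairs where the ON condition holds.
Matching on v.venue_id = b.venue_id. A NULL in a compared column never satisfies the condition.
- venue_id=3: no matching b row, dropped.
- venue_id=3: no matching b row, dropped.
- venue_id=8: 2 matching b row(s), so 2 row(s) emitted.
- venue_id=2: no matching b row, dropped.
- venue_id=5: 3 matching b row(s), so 3 row(s) emitted.
- venue_id=3: no matching b row, dropped.
- venue_id=7: 1 matching b row(s), so 1 row(s) emitted.
- venue_id=9: no matching b row, dropped.
Total: 6 rows.

6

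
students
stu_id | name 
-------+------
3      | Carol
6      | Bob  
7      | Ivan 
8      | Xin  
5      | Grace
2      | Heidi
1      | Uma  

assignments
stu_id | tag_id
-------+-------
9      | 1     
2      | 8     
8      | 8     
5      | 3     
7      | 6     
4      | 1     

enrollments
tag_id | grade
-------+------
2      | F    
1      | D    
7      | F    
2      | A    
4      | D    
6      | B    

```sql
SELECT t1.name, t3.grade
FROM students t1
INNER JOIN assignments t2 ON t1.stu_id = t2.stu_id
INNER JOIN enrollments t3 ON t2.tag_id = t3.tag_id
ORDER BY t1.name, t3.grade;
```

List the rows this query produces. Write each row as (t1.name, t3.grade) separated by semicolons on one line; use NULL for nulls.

(Ivan, B)

Step 1 — t1 INNER JOIN t2 on stu_id → 4 row(s).
Then INNER JOIN `enrollments t3` on tag_id: keep only rows whose t2.tag_id appears in t3.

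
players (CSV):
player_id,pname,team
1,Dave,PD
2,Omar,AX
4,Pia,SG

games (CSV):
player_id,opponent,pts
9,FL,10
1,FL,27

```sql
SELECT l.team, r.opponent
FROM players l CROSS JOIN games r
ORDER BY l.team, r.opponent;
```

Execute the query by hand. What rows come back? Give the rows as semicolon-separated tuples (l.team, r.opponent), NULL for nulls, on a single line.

(AX, FL); (AX, FL); (PD, FL); (PD, FL); (SG, FL); (SG, FL)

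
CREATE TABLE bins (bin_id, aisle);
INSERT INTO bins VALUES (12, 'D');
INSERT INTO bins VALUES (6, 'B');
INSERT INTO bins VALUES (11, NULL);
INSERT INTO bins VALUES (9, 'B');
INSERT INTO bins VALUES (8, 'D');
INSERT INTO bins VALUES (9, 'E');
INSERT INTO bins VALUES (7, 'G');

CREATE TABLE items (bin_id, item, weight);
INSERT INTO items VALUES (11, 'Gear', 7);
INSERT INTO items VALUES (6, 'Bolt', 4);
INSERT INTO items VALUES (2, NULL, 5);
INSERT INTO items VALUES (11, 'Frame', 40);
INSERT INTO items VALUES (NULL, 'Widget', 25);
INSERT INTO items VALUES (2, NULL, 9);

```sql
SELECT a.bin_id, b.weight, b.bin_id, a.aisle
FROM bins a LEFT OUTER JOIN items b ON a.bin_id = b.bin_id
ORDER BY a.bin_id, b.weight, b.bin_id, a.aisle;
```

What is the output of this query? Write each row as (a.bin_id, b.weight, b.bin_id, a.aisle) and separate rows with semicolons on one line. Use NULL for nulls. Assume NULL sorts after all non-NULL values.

(6, 4, 6, B); (7, NULL, NULL, G); (8, NULL, NULL, D); (9, NULL, NULL, B); (9, NULL, NULL, E); (11, 7, 11, NULL); (11, 40, 11, NULL); (12, NULL, NULL, D)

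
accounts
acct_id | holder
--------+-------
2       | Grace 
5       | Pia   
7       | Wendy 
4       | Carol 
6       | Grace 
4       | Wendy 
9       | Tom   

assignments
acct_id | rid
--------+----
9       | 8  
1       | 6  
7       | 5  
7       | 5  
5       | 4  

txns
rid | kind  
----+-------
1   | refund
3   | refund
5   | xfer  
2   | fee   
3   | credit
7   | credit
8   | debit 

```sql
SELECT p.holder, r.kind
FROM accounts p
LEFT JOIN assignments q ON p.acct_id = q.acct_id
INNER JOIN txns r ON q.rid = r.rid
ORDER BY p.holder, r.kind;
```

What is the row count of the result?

Evaluate left to right. First `accounts p LEFT JOIN assignments q` on acct_id: 8 row(s).
Then INNER JOIN `txns r` on rid: keep only rows whose q.rid appears in r.
Result: 3 row(s).

3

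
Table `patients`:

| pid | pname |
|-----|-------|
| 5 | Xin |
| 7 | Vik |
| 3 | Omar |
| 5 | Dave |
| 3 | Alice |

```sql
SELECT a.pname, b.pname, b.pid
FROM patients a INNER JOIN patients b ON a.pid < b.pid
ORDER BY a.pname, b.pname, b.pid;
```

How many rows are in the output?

INNER JOIN keeps only pairs where the ON condition holds.
Matching on a.pid < b.pid.
- a row (pid=5): matches 1 b row(s) → 1 output row(s).
- a row (pid=7): no match → dropped.
- a row (pid=3): matches 3 b row(s) → 3 output row(s).
- a row (pid=5): matches 1 b row(s) → 1 output row(s).
- a row (pid=3): matches 3 b row(s) → 3 output row(s).
Total: 8 rows.

8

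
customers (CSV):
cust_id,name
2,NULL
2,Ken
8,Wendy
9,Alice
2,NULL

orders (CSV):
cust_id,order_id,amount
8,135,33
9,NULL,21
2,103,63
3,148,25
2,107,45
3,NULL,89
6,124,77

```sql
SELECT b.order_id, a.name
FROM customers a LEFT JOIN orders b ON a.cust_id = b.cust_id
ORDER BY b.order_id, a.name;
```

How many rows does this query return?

LEFT JOIN keeps every row from `customers`; unmatched rows get NULL for `orders`'s columns.
Matching on a.cust_id = b.cust_id.
- cust_id=2: 2 matching b row(s), so 2 row(s) emitted.
- cust_id=2: 2 matching b row(s), so 2 row(s) emitted.
- cust_id=8: 1 matching b row(s), so 1 row(s) emitted.
- cust_id=9: 1 matching b row(s), so 1 row(s) emitted.
- cust_id=2: 2 matching b row(s), so 2 row(s) emitted.
Total: 8 rows.

8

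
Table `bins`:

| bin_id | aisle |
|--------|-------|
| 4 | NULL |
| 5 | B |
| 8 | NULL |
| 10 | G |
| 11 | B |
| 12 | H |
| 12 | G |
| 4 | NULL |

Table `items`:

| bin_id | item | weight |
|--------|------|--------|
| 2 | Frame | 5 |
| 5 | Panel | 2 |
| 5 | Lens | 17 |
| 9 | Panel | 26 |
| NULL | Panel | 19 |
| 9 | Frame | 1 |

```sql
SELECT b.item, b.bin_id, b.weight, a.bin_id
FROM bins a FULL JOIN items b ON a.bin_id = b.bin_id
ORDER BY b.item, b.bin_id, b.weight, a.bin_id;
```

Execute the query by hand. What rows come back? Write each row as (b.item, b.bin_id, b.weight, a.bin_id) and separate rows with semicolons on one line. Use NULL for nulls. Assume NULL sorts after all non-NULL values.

FULL OUTER JOIN keeps every row from both sides; unmatched rows get NULL for the other side's columns.
Matching on a.bin_id = b.bin_id. A NULL in a compared column never satisfies the condition.
Matched pairs: 2; unmatched a rows kept: 7; unmatched b rows kept: 4.

(Frame, 2, 5, NULL); (Frame, 9, 1, NULL); (Lens, 5, 17, 5); (Panel, 5, 2, 5); (Panel, 9, 26, NULL); (Panel, NULL, 19, NULL); (NULL, NULL, NULL, 4); (NULL, NULL, NULL, 4); (NULL, NULL, NULL, 8); (NULL, NULL, NULL, 10); (NULL, NULL, NULL, 11); (NULL, NULL, NULL, 12); (NULL, NULL, NULL, 12)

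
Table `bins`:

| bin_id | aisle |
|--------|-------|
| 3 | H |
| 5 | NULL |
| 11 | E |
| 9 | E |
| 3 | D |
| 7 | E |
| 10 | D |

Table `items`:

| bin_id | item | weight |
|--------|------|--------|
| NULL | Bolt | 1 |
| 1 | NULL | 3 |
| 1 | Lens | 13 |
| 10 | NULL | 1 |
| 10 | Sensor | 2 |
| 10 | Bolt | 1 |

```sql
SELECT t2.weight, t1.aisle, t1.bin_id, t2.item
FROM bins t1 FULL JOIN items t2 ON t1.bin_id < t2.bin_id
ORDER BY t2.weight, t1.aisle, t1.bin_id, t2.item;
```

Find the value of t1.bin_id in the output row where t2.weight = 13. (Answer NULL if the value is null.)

NULL

FULL OUTER JOIN keeps every row from both sides; unmatched rows get NULL for the other side's columns.
Matching on t1.bin_id < t2.bin_id. A NULL in a compared column never satisfies the condition.
- bin_id=3: 3 matching t2 row(s), so 3 row(s) emitted.
- bin_id=5: 3 matching t2 row(s), so 3 row(s) emitted.
- bin_id=11: no t2 row matches, row kept with t2 columns NULL.
- bin_id=9: 3 matching t2 row(s), so 3 row(s) emitted.
- bin_id=3: 3 matching t2 row(s), so 3 row(s) emitted.
- bin_id=7: 3 matching t2 row(s), so 3 row(s) emitted.
- bin_id=10: no t2 row matches, row kept with t2 columns NULL.
- plus 3 unmatched t2 row(s), each kept with NULL t1 columns.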